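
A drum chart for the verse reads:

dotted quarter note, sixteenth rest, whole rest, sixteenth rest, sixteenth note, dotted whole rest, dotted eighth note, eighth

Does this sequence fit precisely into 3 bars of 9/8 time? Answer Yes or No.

One bar of 9/8 = 18 sixteenth notes, so 3 bars = 54.
Express everything in sixteenth notes: dotted quarter note = 6; sixteenth rest = 1; whole rest = 16; sixteenth rest = 1; sixteenth note = 1; dotted whole rest = 24; dotted eighth note = 3; eighth = 2.
Adding: 6 + 1 + 16 + 1 + 1 + 24 + 3 + 2 = 54.
54 equals 54, so the answer is Yes.

Yes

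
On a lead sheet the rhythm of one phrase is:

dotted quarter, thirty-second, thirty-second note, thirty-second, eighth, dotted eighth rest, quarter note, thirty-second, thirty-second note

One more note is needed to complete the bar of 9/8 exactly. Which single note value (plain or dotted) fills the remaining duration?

The bar of 9/8 = 36 thirty-second notes.
In thirty-second notes: dotted quarter = 12; thirty-second = 1; thirty-second note = 1; thirty-second = 1; eighth = 4; dotted eighth rest = 6; quarter note = 8; thirty-second = 1; thirty-second note = 1.
Adding: 12 + 1 + 1 + 1 + 4 + 6 + 8 + 1 + 1 = 35.
Remaining: 36 − 35 = 1 thirty-second note, which is a thirty-second note.

thirty-second note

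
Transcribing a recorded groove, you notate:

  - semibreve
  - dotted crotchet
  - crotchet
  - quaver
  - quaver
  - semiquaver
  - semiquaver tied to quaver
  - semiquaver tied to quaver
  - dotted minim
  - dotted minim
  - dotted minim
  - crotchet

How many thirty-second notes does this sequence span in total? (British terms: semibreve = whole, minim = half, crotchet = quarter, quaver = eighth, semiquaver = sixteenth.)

154

In thirty-second notes: semibreve = 32; dotted crotchet = 12; crotchet = 8; quaver = 4; quaver = 4; semiquaver = 2; semiquaver tied to quaver (semiquaver + quaver) = 6; semiquaver tied to quaver (semiquaver + quaver) = 6; dotted minim = 24; dotted minim = 24; dotted minim = 24; crotchet = 8.
Altogether 32 + 12 + 8 + 4 + 4 + 2 + 6 + 6 + 24 + 24 + 24 + 8 = 154 thirty-second notes.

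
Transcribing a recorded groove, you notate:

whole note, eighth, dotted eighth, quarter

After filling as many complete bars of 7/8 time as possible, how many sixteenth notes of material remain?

One bar of 7/8 = 14 sixteenth notes.
Convert each value to sixteenth notes: whole note = 16; eighth = 2; dotted eighth = 3; quarter = 4.
Adding: 16 + 2 + 3 + 4 = 25.
25 ÷ 14 = 1 complete bar with 11 sixteenth notes remaining.

11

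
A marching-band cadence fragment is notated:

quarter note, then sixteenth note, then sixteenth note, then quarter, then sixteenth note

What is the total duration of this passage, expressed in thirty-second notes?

22

Each duration in thirty-second notes: quarter note = 8; sixteenth note = 2; sixteenth note = 2; quarter = 8; sixteenth note = 2.
Altogether 8 + 2 + 2 + 8 + 2 = 22 thirty-second notes.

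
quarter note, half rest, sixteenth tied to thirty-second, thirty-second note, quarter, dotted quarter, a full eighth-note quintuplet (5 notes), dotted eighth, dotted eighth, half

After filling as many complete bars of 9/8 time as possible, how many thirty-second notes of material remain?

20

One bar of 9/8 = 36 thirty-second notes.
Each duration in thirty-second notes: quarter note = 8; half rest = 16; sixteenth tied to thirty-second (sixteenth + thirty-second) = 3; thirty-second note = 1; quarter = 8; dotted quarter = 12; a full eighth-note quintuplet (5 notes) (five quintuplet eighths span one half) = 16; dotted eighth = 6; dotted eighth = 6; half = 16.
Adding: 8 + 16 + 3 + 1 + 8 + 12 + 16 + 6 + 6 + 16 = 92.
92 ÷ 36 = 2 complete bars with 20 thirty-second notes remaining.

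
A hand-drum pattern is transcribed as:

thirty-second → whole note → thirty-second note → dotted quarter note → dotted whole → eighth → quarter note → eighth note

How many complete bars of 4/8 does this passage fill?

6

One bar of 4/8 = 16 thirty-second notes.
Working in thirty-second notes: thirty-second = 1; whole note = 32; thirty-second note = 1; dotted quarter note = 12; dotted whole = 48; eighth = 4; quarter note = 8; eighth note = 4.
Altogether 1 + 32 + 1 + 12 + 48 + 4 + 8 + 4 = 110.
110 ÷ 16 = 6 complete bars with 14 left over.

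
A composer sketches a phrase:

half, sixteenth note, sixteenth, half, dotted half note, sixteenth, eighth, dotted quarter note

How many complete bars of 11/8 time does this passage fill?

1

One bar of 11/8 = 22 sixteenth notes.
In sixteenth notes: half = 8; sixteenth note = 1; sixteenth = 1; half = 8; dotted half note = 12; sixteenth = 1; eighth = 2; dotted quarter note = 6.
Total: 8 + 1 + 1 + 8 + 12 + 1 + 2 + 6 = 39.
39 ÷ 22 = 1 complete bar with 17 left over.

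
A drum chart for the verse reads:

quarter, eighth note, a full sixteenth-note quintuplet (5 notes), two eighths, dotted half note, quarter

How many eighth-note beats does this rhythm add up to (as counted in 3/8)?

15

One eighth-note beat = 2 sixteenth notes.
Working in sixteenth notes: quarter = 4; eighth note = 2; a full sixteenth-note quintuplet (5 notes) (five quintuplet sixteenths span one quarter) = 4; eighth = 2; eighth = 2; dotted half note = 12; quarter = 4.
Total: 4 + 2 + 4 + 2 + 2 + 12 + 4 = 30.
30 ÷ 2 = 15 beats.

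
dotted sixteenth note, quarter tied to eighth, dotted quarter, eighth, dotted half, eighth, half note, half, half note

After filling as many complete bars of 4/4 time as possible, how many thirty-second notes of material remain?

One bar of 4/4 = 32 thirty-second notes.
In thirty-second notes: dotted sixteenth note = 3; quarter tied to eighth (quarter + eighth) = 12; dotted quarter = 12; eighth = 4; dotted half = 24; eighth = 4; half note = 16; half = 16; half note = 16.
Adding: 3 + 12 + 12 + 4 + 24 + 4 + 16 + 16 + 16 = 107.
107 ÷ 32 = 3 complete bars with 11 thirty-second notes remaining.

11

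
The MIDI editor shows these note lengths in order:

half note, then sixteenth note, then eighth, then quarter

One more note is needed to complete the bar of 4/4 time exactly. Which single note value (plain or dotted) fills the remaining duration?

The bar of 4/4 = 16 sixteenth notes.
Working in sixteenth notes: half note = 8; sixteenth note = 1; eighth = 2; quarter = 4.
Altogether 8 + 1 + 2 + 4 = 15.
Remaining: 16 − 15 = 1 sixteenth note, which is a sixteenth note.

sixteenth note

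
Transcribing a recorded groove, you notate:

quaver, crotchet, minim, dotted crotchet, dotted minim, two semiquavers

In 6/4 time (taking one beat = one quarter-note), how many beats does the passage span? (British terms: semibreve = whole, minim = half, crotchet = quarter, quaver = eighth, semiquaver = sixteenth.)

One quarter-note beat = 4 sixteenth notes.
Convert each value to sixteenth notes: quaver = 2; crotchet = 4; minim = 8; dotted crotchet = 6; dotted minim = 12; semiquaver = 1; semiquaver = 1.
Adding: 2 + 4 + 8 + 6 + 12 + 1 + 1 = 34.
34 ÷ 4 = 8.5 beats.

8.5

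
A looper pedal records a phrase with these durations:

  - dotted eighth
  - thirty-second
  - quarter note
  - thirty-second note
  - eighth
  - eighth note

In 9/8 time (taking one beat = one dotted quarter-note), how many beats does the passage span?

One dotted quarter-note beat = 12 thirty-second notes.
Each duration in thirty-second notes: dotted eighth = 6; thirty-second = 1; quarter note = 8; thirty-second note = 1; eighth = 4; eighth note = 4.
Adding: 6 + 1 + 8 + 1 + 4 + 4 = 24.
24 ÷ 12 = 2 beats.

2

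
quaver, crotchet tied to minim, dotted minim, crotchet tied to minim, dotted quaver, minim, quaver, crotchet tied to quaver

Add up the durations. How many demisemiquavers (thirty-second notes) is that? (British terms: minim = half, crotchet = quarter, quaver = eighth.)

Convert each value to thirty-second notes: quaver = 4; crotchet tied to minim (crotchet + minim) = 24; dotted minim = 24; crotchet tied to minim (crotchet + minim) = 24; dotted quaver = 6; minim = 16; quaver = 4; crotchet tied to quaver (crotchet + quaver) = 12.
Altogether 4 + 24 + 24 + 24 + 6 + 16 + 4 + 12 = 114 thirty-second notes.

114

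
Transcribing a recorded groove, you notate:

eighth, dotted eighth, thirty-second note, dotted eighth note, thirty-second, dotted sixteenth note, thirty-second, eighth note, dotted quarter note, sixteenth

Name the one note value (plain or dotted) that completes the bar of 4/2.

The bar of 4/2 = 64 thirty-second notes.
Convert each value to thirty-second notes: eighth = 4; dotted eighth = 6; thirty-second note = 1; dotted eighth note = 6; thirty-second = 1; dotted sixteenth note = 3; thirty-second = 1; eighth note = 4; dotted quarter note = 12; sixteenth = 2.
Sum: 4 + 6 + 1 + 6 + 1 + 3 + 1 + 4 + 12 + 2 = 40.
Remaining: 64 − 40 = 24 thirty-second notes, which is a dotted half note.

dotted half note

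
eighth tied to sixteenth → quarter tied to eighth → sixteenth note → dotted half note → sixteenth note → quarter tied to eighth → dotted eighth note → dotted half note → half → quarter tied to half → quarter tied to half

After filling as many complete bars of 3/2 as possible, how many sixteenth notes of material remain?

One bar of 3/2 = 24 sixteenth notes.
Each duration in sixteenth notes: eighth tied to sixteenth (eighth + sixteenth) = 3; quarter tied to eighth (quarter + eighth) = 6; sixteenth note = 1; dotted half note = 12; sixteenth note = 1; quarter tied to eighth (quarter + eighth) = 6; dotted eighth note = 3; dotted half note = 12; half = 8; quarter tied to half (quarter + half) = 12; quarter tied to half (quarter + half) = 12.
Total: 3 + 6 + 1 + 12 + 1 + 6 + 3 + 12 + 8 + 12 + 12 = 76.
76 ÷ 24 = 3 complete bars with 4 sixteenth notes remaining.

4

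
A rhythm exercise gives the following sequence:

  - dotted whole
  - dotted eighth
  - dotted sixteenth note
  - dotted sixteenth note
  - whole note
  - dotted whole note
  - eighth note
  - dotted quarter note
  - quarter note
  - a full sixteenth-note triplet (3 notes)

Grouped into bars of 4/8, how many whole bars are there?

10

One bar of 4/8 = 16 thirty-second notes.
Each duration in thirty-second notes: dotted whole = 48; dotted eighth = 6; dotted sixteenth note = 3; dotted sixteenth note = 3; whole note = 32; dotted whole note = 48; eighth note = 4; dotted quarter note = 12; quarter note = 8; a full sixteenth-note triplet (3 notes) (three triplet sixteenths span one eighth) = 4.
Total: 48 + 6 + 3 + 3 + 32 + 48 + 4 + 12 + 8 + 4 = 168.
168 ÷ 16 = 10 complete bars with 8 left over.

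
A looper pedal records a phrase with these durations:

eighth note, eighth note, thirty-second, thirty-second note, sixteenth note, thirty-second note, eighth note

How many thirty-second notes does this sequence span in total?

Convert each value to thirty-second notes: eighth note = 4; eighth note = 4; thirty-second = 1; thirty-second note = 1; sixteenth note = 2; thirty-second note = 1; eighth note = 4.
Total: 4 + 4 + 1 + 1 + 2 + 1 + 4 = 17 thirty-second notes.

17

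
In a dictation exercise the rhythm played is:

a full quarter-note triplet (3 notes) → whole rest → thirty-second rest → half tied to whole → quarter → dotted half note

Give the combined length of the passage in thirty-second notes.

Express everything in thirty-second notes: a full quarter-note triplet (3 notes) (three triplet quarters span one half) = 16; whole rest = 32; thirty-second rest = 1; half tied to whole (half + whole) = 48; quarter = 8; dotted half note = 24.
Total: 16 + 32 + 1 + 48 + 8 + 24 = 129 thirty-second notes.

129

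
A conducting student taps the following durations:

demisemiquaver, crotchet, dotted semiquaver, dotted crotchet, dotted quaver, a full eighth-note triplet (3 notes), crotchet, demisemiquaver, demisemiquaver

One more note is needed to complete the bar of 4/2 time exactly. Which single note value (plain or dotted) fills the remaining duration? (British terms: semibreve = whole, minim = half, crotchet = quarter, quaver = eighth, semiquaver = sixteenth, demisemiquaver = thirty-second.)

half note

The bar of 4/2 = 64 thirty-second notes.
In thirty-second notes: demisemiquaver = 1; crotchet = 8; dotted semiquaver = 3; dotted crotchet = 12; dotted quaver = 6; a full eighth-note triplet (3 notes) (three triplet eighths span one quarter) = 8; crotchet = 8; demisemiquaver = 1; demisemiquaver = 1.
Total: 1 + 8 + 3 + 12 + 6 + 8 + 8 + 1 + 1 = 48.
Remaining: 64 − 48 = 16 thirty-second notes, which is a half note.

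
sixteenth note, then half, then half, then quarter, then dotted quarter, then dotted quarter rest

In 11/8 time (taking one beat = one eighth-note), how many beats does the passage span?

16.5

One eighth-note beat = 2 sixteenth notes.
Convert each value to sixteenth notes: sixteenth note = 1; half = 8; half = 8; quarter = 4; dotted quarter = 6; dotted quarter rest = 6.
Sum: 1 + 8 + 8 + 4 + 6 + 6 = 33.
33 ÷ 2 = 16.5 beats.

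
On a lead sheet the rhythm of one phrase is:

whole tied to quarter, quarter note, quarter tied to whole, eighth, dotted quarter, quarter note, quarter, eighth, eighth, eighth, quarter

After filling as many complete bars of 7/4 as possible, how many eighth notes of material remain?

One bar of 7/4 = 14 eighth notes.
Convert each value to eighth notes: whole tied to quarter (whole + quarter) = 10; quarter note = 2; quarter tied to whole (quarter + whole) = 10; eighth = 1; dotted quarter = 3; quarter note = 2; quarter = 2; eighth = 1; eighth = 1; eighth = 1; quarter = 2.
Adding: 10 + 2 + 10 + 1 + 3 + 2 + 2 + 1 + 1 + 1 + 2 = 35.
35 ÷ 14 = 2 complete bars with 7 eighth notes remaining.

7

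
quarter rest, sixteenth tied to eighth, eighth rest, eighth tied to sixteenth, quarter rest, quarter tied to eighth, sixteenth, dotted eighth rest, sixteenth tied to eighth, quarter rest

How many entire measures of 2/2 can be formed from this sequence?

2

One bar of 2/2 = 16 sixteenth notes.
Each duration in sixteenth notes: quarter rest = 4; sixteenth tied to eighth (sixteenth + eighth) = 3; eighth rest = 2; eighth tied to sixteenth (eighth + sixteenth) = 3; quarter rest = 4; quarter tied to eighth (quarter + eighth) = 6; sixteenth = 1; dotted eighth rest = 3; sixteenth tied to eighth (sixteenth + eighth) = 3; quarter rest = 4.
Total: 4 + 3 + 2 + 3 + 4 + 6 + 1 + 3 + 3 + 4 = 33.
33 ÷ 16 = 2 complete bars with 1 left over.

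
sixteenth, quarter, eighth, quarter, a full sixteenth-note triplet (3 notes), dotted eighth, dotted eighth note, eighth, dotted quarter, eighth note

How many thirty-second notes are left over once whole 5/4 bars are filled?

One bar of 5/4 = 20 sixteenth notes.
Each duration in sixteenth notes: sixteenth = 1; quarter = 4; eighth = 2; quarter = 4; a full sixteenth-note triplet (3 notes) (three triplet sixteenths span one eighth) = 2; dotted eighth = 3; dotted eighth note = 3; eighth = 2; dotted quarter = 6; eighth note = 2.
Sum: 1 + 4 + 2 + 4 + 2 + 3 + 3 + 2 + 6 + 2 = 29.
29 ÷ 20 = 1 complete bar with 9 sixteenth notes remaining = 18 thirty-second notes.

18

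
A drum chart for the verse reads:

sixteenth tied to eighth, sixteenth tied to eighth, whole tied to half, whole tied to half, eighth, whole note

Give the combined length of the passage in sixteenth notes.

72

Express everything in sixteenth notes: sixteenth tied to eighth (sixteenth + eighth) = 3; sixteenth tied to eighth (sixteenth + eighth) = 3; whole tied to half (whole + half) = 24; whole tied to half (whole + half) = 24; eighth = 2; whole note = 16.
Altogether 3 + 3 + 24 + 24 + 2 + 16 = 72 sixteenth notes.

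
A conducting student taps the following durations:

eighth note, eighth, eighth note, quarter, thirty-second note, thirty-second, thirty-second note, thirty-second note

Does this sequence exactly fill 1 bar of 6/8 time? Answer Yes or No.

One bar of 6/8 = 24 thirty-second notes.
Express everything in thirty-second notes: eighth note = 4; eighth = 4; eighth note = 4; quarter = 8; thirty-second note = 1; thirty-second = 1; thirty-second note = 1; thirty-second note = 1.
Adding: 4 + 4 + 4 + 8 + 1 + 1 + 1 + 1 = 24.
24 equals 24, so the answer is Yes.

Yes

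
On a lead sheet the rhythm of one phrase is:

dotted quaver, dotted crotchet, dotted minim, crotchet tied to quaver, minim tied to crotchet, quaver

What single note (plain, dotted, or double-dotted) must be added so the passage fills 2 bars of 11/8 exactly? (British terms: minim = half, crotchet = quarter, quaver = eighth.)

2 bars of 11/8 = 44 sixteenth notes.
Convert each value to sixteenth notes: dotted quaver = 3; dotted crotchet = 6; dotted minim = 12; crotchet tied to quaver (crotchet + quaver) = 6; minim tied to crotchet (minim + crotchet) = 12; quaver = 2.
Adding: 3 + 6 + 12 + 6 + 12 + 2 = 41.
Remaining: 44 − 41 = 3 sixteenth notes, which is a dotted eighth note.

dotted eighth note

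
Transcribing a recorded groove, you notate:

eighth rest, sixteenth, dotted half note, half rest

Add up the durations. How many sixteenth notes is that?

23

Working in sixteenth notes: eighth rest = 2; sixteenth = 1; dotted half note = 12; half rest = 8.
Total: 2 + 1 + 12 + 8 = 23 sixteenth notes.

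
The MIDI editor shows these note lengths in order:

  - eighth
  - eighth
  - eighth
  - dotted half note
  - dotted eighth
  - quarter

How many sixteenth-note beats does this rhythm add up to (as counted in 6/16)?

25

One sixteenth-note beat = 2 thirty-second notes.
Convert each value to thirty-second notes: eighth = 4; eighth = 4; eighth = 4; dotted half note = 24; dotted eighth = 6; quarter = 8.
Total: 4 + 4 + 4 + 24 + 6 + 8 = 50.
50 ÷ 2 = 25 beats.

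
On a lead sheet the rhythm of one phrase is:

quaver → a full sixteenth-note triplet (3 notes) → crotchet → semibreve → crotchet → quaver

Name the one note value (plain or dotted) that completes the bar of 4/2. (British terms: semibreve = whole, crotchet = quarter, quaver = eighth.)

eighth note

The bar of 4/2 = 16 eighth notes.
Each duration in eighth notes: quaver = 1; a full sixteenth-note triplet (3 notes) (three triplet sixteenths span one eighth) = 1; crotchet = 2; semibreve = 8; crotchet = 2; quaver = 1.
Sum: 1 + 1 + 2 + 8 + 2 + 1 = 15.
Remaining: 16 − 15 = 1 eighth note, which is a eighth note.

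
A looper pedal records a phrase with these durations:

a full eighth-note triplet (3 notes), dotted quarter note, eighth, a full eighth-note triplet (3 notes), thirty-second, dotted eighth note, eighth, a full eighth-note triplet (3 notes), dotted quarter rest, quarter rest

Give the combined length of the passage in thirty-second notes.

Each duration in thirty-second notes: a full eighth-note triplet (3 notes) (three triplet eighths span one quarter) = 8; dotted quarter note = 12; eighth = 4; a full eighth-note triplet (3 notes) (three triplet eighths span one quarter) = 8; thirty-second = 1; dotted eighth note = 6; eighth = 4; a full eighth-note triplet (3 notes) (three triplet eighths span one quarter) = 8; dotted quarter rest = 12; quarter rest = 8.
Altogether 8 + 12 + 4 + 8 + 1 + 6 + 4 + 8 + 12 + 8 = 71 thirty-second notes.

71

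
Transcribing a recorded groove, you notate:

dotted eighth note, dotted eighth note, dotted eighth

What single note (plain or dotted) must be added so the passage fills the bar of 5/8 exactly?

sixteenth note

The bar of 5/8 = 10 sixteenth notes.
Working in sixteenth notes: dotted eighth note = 3; dotted eighth note = 3; dotted eighth = 3.
Sum: 3 + 3 + 3 = 9.
Remaining: 10 − 9 = 1 sixteenth note, which is a sixteenth note.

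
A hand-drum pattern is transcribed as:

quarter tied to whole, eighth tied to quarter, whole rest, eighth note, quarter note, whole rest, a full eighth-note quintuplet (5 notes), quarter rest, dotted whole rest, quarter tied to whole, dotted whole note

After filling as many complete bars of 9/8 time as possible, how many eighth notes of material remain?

One bar of 9/8 = 9 eighth notes.
Express everything in eighth notes: quarter tied to whole (quarter + whole) = 10; eighth tied to quarter (eighth + quarter) = 3; whole rest = 8; eighth note = 1; quarter note = 2; whole rest = 8; a full eighth-note quintuplet (5 notes) (five quintuplet eighths span one half) = 4; quarter rest = 2; dotted whole rest = 12; quarter tied to whole (quarter + whole) = 10; dotted whole note = 12.
Sum: 10 + 3 + 8 + 1 + 2 + 8 + 4 + 2 + 12 + 10 + 12 = 72.
72 ÷ 9 = 8 complete bars with 0 eighth notes remaining.

0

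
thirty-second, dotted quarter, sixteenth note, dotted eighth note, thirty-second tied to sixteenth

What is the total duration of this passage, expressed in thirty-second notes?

Each duration in thirty-second notes: thirty-second = 1; dotted quarter = 12; sixteenth note = 2; dotted eighth note = 6; thirty-second tied to sixteenth (thirty-second + sixteenth) = 3.
Total: 1 + 12 + 2 + 6 + 3 = 24 thirty-second notes.

24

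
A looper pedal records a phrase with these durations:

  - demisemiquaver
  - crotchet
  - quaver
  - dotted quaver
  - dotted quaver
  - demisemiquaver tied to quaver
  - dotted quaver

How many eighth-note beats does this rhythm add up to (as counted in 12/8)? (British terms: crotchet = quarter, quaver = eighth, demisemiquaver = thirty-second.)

One eighth-note beat = 4 thirty-second notes.
Express everything in thirty-second notes: demisemiquaver = 1; crotchet = 8; quaver = 4; dotted quaver = 6; dotted quaver = 6; demisemiquaver tied to quaver (demisemiquaver + quaver) = 5; dotted quaver = 6.
Sum: 1 + 8 + 4 + 6 + 6 + 5 + 6 = 36.
36 ÷ 4 = 9 beats.

9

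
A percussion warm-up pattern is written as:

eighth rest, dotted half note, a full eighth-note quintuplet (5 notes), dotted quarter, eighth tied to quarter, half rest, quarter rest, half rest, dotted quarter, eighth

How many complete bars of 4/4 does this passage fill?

3

One bar of 4/4 = 8 eighth notes.
In eighth notes: eighth rest = 1; dotted half note = 6; a full eighth-note quintuplet (5 notes) (five quintuplet eighths span one half) = 4; dotted quarter = 3; eighth tied to quarter (eighth + quarter) = 3; half rest = 4; quarter rest = 2; half rest = 4; dotted quarter = 3; eighth = 1.
Total: 1 + 6 + 4 + 3 + 3 + 4 + 2 + 4 + 3 + 1 = 31.
31 ÷ 8 = 3 complete bars with 7 left over.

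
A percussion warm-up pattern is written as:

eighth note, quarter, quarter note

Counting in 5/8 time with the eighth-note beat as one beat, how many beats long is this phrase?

5

One eighth-note beat = 2 sixteenth notes.
Express everything in sixteenth notes: eighth note = 2; quarter = 4; quarter note = 4.
Total: 2 + 4 + 4 = 10.
10 ÷ 2 = 5 beats.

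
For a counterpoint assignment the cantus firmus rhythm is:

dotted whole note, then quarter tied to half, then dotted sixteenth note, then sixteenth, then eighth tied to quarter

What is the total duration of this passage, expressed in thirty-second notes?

89

Express everything in thirty-second notes: dotted whole note = 48; quarter tied to half (quarter + half) = 24; dotted sixteenth note = 3; sixteenth = 2; eighth tied to quarter (eighth + quarter) = 12.
Sum: 48 + 24 + 3 + 2 + 12 = 89 thirty-second notes.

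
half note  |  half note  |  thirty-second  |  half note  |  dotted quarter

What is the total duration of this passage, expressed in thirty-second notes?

Each duration in thirty-second notes: half note = 16; half note = 16; thirty-second = 1; half note = 16; dotted quarter = 12.
Sum: 16 + 16 + 1 + 16 + 12 = 61 thirty-second notes.

61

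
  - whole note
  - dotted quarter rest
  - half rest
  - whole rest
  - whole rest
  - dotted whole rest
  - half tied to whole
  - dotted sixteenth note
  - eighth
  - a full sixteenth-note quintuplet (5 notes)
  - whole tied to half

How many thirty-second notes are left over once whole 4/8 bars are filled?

One bar of 4/8 = 16 thirty-second notes.
Convert each value to thirty-second notes: whole note = 32; dotted quarter rest = 12; half rest = 16; whole rest = 32; whole rest = 32; dotted whole rest = 48; half tied to whole (half + whole) = 48; dotted sixteenth note = 3; eighth = 4; a full sixteenth-note quintuplet (5 notes) (five quintuplet sixteenths span one quarter) = 8; whole tied to half (whole + half) = 48.
Total: 32 + 12 + 16 + 32 + 32 + 48 + 48 + 3 + 4 + 8 + 48 = 283.
283 ÷ 16 = 17 complete bars with 11 thirty-second notes remaining.

11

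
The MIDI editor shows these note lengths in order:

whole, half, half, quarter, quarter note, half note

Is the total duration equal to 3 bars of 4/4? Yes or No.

Yes

One bar of 4/4 = 4 quarter notes, so 3 bars = 12.
Working in quarter notes: whole = 4; half = 2; half = 2; quarter = 1; quarter note = 1; half note = 2.
Total: 4 + 2 + 2 + 1 + 1 + 2 = 12.
12 equals 12, so the answer is Yes.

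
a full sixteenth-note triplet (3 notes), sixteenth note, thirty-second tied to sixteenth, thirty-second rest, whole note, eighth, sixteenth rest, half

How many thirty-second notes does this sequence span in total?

64

Working in thirty-second notes: a full sixteenth-note triplet (3 notes) (three triplet sixteenths span one eighth) = 4; sixteenth note = 2; thirty-second tied to sixteenth (thirty-second + sixteenth) = 3; thirty-second rest = 1; whole note = 32; eighth = 4; sixteenth rest = 2; half = 16.
Adding: 4 + 2 + 3 + 1 + 32 + 4 + 2 + 16 = 64 thirty-second notes.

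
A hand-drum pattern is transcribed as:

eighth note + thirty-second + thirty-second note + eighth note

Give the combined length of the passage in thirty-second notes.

10

Convert each value to thirty-second notes: eighth note = 4; thirty-second = 1; thirty-second note = 1; eighth note = 4.
Total: 4 + 1 + 1 + 4 = 10 thirty-second notes.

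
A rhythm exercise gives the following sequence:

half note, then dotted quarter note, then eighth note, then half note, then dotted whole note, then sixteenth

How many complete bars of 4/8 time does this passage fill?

6

One bar of 4/8 = 8 sixteenth notes.
Working in sixteenth notes: half note = 8; dotted quarter note = 6; eighth note = 2; half note = 8; dotted whole note = 24; sixteenth = 1.
Sum: 8 + 6 + 2 + 8 + 24 + 1 = 49.
49 ÷ 8 = 6 complete bars with 1 left over.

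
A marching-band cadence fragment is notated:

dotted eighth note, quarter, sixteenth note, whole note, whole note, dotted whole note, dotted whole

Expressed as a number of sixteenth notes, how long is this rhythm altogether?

88

Working in sixteenth notes: dotted eighth note = 3; quarter = 4; sixteenth note = 1; whole note = 16; whole note = 16; dotted whole note = 24; dotted whole = 24.
Adding: 3 + 4 + 1 + 16 + 16 + 24 + 24 = 88 sixteenth notes.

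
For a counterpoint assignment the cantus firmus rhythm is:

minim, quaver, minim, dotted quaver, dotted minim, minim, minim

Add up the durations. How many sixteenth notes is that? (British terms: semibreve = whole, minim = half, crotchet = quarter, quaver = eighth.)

Convert each value to sixteenth notes: minim = 8; quaver = 2; minim = 8; dotted quaver = 3; dotted minim = 12; minim = 8; minim = 8.
Total: 8 + 2 + 8 + 3 + 12 + 8 + 8 = 49 sixteenth notes.

49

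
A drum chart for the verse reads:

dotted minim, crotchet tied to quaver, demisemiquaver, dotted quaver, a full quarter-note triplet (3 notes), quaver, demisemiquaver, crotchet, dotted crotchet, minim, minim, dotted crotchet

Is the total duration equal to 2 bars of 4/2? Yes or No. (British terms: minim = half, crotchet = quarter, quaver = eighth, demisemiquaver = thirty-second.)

One bar of 4/2 = 64 thirty-second notes, so 2 bars = 128.
In thirty-second notes: dotted minim = 24; crotchet tied to quaver (crotchet + quaver) = 12; demisemiquaver = 1; dotted quaver = 6; a full quarter-note triplet (3 notes) (three triplet quarters span one half) = 16; quaver = 4; demisemiquaver = 1; crotchet = 8; dotted crotchet = 12; minim = 16; minim = 16; dotted crotchet = 12.
Altogether 24 + 12 + 1 + 6 + 16 + 4 + 1 + 8 + 12 + 16 + 16 + 12 = 128.
128 equals 128, so the answer is Yes.

Yes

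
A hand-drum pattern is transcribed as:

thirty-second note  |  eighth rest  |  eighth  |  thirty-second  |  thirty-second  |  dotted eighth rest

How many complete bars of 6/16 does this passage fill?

One bar of 6/16 = 12 thirty-second notes.
In thirty-second notes: thirty-second note = 1; eighth rest = 4; eighth = 4; thirty-second = 1; thirty-second = 1; dotted eighth rest = 6.
Total: 1 + 4 + 4 + 1 + 1 + 6 = 17.
17 ÷ 12 = 1 complete bar with 5 left over.

1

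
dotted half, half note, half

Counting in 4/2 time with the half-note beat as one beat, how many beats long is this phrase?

One half-note beat = 2 quarter notes.
Working in quarter notes: dotted half = 3; half note = 2; half = 2.
Total: 3 + 2 + 2 = 7.
7 ÷ 2 = 3.5 beats.

3.5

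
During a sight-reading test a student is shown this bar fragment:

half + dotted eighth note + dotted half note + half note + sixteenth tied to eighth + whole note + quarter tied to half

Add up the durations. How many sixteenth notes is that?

62

Working in sixteenth notes: half = 8; dotted eighth note = 3; dotted half note = 12; half note = 8; sixteenth tied to eighth (sixteenth + eighth) = 3; whole note = 16; quarter tied to half (quarter + half) = 12.
Total: 8 + 3 + 12 + 8 + 3 + 16 + 12 = 62 sixteenth notes.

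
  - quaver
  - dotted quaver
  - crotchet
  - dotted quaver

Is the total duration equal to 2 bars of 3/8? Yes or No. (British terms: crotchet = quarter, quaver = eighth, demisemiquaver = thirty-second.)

One bar of 3/8 = 6 sixteenth notes, so 2 bars = 12.
Express everything in sixteenth notes: quaver = 2; dotted quaver = 3; crotchet = 4; dotted quaver = 3.
Sum: 2 + 3 + 4 + 3 = 12.
12 equals 12, so the answer is Yes.

Yes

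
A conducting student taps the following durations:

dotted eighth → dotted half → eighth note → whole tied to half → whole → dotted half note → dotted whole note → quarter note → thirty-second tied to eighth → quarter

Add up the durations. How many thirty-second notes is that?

In thirty-second notes: dotted eighth = 6; dotted half = 24; eighth note = 4; whole tied to half (whole + half) = 48; whole = 32; dotted half note = 24; dotted whole note = 48; quarter note = 8; thirty-second tied to eighth (thirty-second + eighth) = 5; quarter = 8.
Altogether 6 + 24 + 4 + 48 + 32 + 24 + 48 + 8 + 5 + 8 = 207 thirty-second notes.

207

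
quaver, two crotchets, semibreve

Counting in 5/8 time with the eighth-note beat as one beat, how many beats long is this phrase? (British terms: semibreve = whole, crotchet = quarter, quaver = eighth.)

One eighth-note beat = 2 sixteenth notes.
Express everything in sixteenth notes: quaver = 2; crotchet = 4; crotchet = 4; semibreve = 16.
Total: 2 + 4 + 4 + 16 = 26.
26 ÷ 2 = 13 beats.

13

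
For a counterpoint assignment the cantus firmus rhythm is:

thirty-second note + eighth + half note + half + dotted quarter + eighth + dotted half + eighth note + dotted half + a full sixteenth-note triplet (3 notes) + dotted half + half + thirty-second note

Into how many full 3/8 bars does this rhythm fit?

One bar of 3/8 = 12 thirty-second notes.
Express everything in thirty-second notes: thirty-second note = 1; eighth = 4; half note = 16; half = 16; dotted quarter = 12; eighth = 4; dotted half = 24; eighth note = 4; dotted half = 24; a full sixteenth-note triplet (3 notes) (three triplet sixteenths span one eighth) = 4; dotted half = 24; half = 16; thirty-second note = 1.
Adding: 1 + 4 + 16 + 16 + 12 + 4 + 24 + 4 + 24 + 4 + 24 + 16 + 1 = 150.
150 ÷ 12 = 12 complete bars with 6 left over.

12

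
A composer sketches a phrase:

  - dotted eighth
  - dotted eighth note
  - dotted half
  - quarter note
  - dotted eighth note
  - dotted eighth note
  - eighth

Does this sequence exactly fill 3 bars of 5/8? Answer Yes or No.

Yes

One bar of 5/8 = 10 sixteenth notes, so 3 bars = 30.
In sixteenth notes: dotted eighth = 3; dotted eighth note = 3; dotted half = 12; quarter note = 4; dotted eighth note = 3; dotted eighth note = 3; eighth = 2.
Total: 3 + 3 + 12 + 4 + 3 + 3 + 2 = 30.
30 equals 30, so the answer is Yes.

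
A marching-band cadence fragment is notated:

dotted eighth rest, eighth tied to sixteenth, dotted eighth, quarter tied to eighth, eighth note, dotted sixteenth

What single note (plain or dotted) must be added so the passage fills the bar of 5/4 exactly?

dotted sixteenth note

The bar of 5/4 = 40 thirty-second notes.
Convert each value to thirty-second notes: dotted eighth rest = 6; eighth tied to sixteenth (eighth + sixteenth) = 6; dotted eighth = 6; quarter tied to eighth (quarter + eighth) = 12; eighth note = 4; dotted sixteenth = 3.
Total: 6 + 6 + 6 + 12 + 4 + 3 = 37.
Remaining: 40 − 37 = 3 thirty-second notes, which is a dotted sixteenth note.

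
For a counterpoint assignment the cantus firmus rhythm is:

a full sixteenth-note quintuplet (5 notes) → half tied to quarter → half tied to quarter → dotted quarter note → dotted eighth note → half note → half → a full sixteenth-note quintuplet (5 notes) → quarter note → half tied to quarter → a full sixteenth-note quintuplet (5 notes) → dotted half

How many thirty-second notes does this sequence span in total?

178

Working in thirty-second notes: a full sixteenth-note quintuplet (5 notes) (five quintuplet sixteenths span one quarter) = 8; half tied to quarter (half + quarter) = 24; half tied to quarter (half + quarter) = 24; dotted quarter note = 12; dotted eighth note = 6; half note = 16; half = 16; a full sixteenth-note quintuplet (5 notes) (five quintuplet sixteenths span one quarter) = 8; quarter note = 8; half tied to quarter (half + quarter) = 24; a full sixteenth-note quintuplet (5 notes) (five quintuplet sixteenths span one quarter) = 8; dotted half = 24.
Sum: 8 + 24 + 24 + 12 + 6 + 16 + 16 + 8 + 8 + 24 + 8 + 24 = 178 thirty-second notes.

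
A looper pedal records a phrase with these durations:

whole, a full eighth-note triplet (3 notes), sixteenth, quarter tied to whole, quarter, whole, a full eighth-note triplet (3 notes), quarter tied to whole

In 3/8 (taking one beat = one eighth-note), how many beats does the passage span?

One eighth-note beat = 2 sixteenth notes.
Each duration in sixteenth notes: whole = 16; a full eighth-note triplet (3 notes) (three triplet eighths span one quarter) = 4; sixteenth = 1; quarter tied to whole (quarter + whole) = 20; quarter = 4; whole = 16; a full eighth-note triplet (3 notes) (three triplet eighths span one quarter) = 4; quarter tied to whole (quarter + whole) = 20.
Sum: 16 + 4 + 1 + 20 + 4 + 16 + 4 + 20 = 85.
85 ÷ 2 = 42.5 beats.

42.5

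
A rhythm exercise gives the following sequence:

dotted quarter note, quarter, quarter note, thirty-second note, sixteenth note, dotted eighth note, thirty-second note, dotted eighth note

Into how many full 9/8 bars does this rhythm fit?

One bar of 9/8 = 36 thirty-second notes.
Working in thirty-second notes: dotted quarter note = 12; quarter = 8; quarter note = 8; thirty-second note = 1; sixteenth note = 2; dotted eighth note = 6; thirty-second note = 1; dotted eighth note = 6.
Sum: 12 + 8 + 8 + 1 + 2 + 6 + 1 + 6 = 44.
44 ÷ 36 = 1 complete bar with 8 left over.

1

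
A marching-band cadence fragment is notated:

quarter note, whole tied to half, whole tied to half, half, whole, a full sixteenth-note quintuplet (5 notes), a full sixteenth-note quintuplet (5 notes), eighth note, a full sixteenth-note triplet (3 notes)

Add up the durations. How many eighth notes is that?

44

Each duration in eighth notes: quarter note = 2; whole tied to half (whole + half) = 12; whole tied to half (whole + half) = 12; half = 4; whole = 8; a full sixteenth-note quintuplet (5 notes) (five quintuplet sixteenths span one quarter) = 2; a full sixteenth-note quintuplet (5 notes) (five quintuplet sixteenths span one quarter) = 2; eighth note = 1; a full sixteenth-note triplet (3 notes) (three triplet sixteenths span one eighth) = 1.
Sum: 2 + 12 + 12 + 4 + 8 + 2 + 2 + 1 + 1 = 44 eighth notes.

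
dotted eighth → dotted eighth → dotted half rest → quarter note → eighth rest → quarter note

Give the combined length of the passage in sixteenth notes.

28

Working in sixteenth notes: dotted eighth = 3; dotted eighth = 3; dotted half rest = 12; quarter note = 4; eighth rest = 2; quarter note = 4.
Altogether 3 + 3 + 12 + 4 + 2 + 4 = 28 sixteenth notes.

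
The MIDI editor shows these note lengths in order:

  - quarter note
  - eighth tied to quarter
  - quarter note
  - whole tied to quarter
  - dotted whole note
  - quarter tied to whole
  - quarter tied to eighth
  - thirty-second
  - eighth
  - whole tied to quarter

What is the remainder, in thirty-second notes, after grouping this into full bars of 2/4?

5

One bar of 2/4 = 16 thirty-second notes.
Each duration in thirty-second notes: quarter note = 8; eighth tied to quarter (eighth + quarter) = 12; quarter note = 8; whole tied to quarter (whole + quarter) = 40; dotted whole note = 48; quarter tied to whole (quarter + whole) = 40; quarter tied to eighth (quarter + eighth) = 12; thirty-second = 1; eighth = 4; whole tied to quarter (whole + quarter) = 40.
Adding: 8 + 12 + 8 + 40 + 48 + 40 + 12 + 1 + 4 + 40 = 213.
213 ÷ 16 = 13 complete bars with 5 thirty-second notes remaining.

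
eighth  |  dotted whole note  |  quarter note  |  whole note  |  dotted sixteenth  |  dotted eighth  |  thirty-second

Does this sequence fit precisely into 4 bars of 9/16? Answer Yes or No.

No

One bar of 9/16 = 18 thirty-second notes, so 4 bars = 72.
Each duration in thirty-second notes: eighth = 4; dotted whole note = 48; quarter note = 8; whole note = 32; dotted sixteenth = 3; dotted eighth = 6; thirty-second = 1.
Sum: 4 + 48 + 8 + 32 + 3 + 6 + 1 = 102.
102 exceeds 72, so the answer is No.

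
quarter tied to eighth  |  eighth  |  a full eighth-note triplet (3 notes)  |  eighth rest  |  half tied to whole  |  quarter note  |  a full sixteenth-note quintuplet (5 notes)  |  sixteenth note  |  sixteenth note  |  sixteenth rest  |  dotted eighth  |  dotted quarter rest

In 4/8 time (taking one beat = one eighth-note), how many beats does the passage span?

One eighth-note beat = 2 sixteenth notes.
Working in sixteenth notes: quarter tied to eighth (quarter + eighth) = 6; eighth = 2; a full eighth-note triplet (3 notes) (three triplet eighths span one quarter) = 4; eighth rest = 2; half tied to whole (half + whole) = 24; quarter note = 4; a full sixteenth-note quintuplet (5 notes) (five quintuplet sixteenths span one quarter) = 4; sixteenth note = 1; sixteenth note = 1; sixteenth rest = 1; dotted eighth = 3; dotted quarter rest = 6.
Altogether 6 + 2 + 4 + 2 + 24 + 4 + 4 + 1 + 1 + 1 + 3 + 6 = 58.
58 ÷ 2 = 29 beats.

29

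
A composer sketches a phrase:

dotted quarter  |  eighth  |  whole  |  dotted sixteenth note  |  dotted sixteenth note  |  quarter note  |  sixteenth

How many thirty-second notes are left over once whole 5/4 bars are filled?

One bar of 5/4 = 40 thirty-second notes.
Each duration in thirty-second notes: dotted quarter = 12; eighth = 4; whole = 32; dotted sixteenth note = 3; dotted sixteenth note = 3; quarter note = 8; sixteenth = 2.
Sum: 12 + 4 + 32 + 3 + 3 + 8 + 2 = 64.
64 ÷ 40 = 1 complete bar with 24 thirty-second notes remaining.

24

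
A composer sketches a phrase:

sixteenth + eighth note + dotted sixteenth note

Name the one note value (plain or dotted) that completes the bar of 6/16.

dotted sixteenth note

The bar of 6/16 = 12 thirty-second notes.
Working in thirty-second notes: sixteenth = 2; eighth note = 4; dotted sixteenth note = 3.
Sum: 2 + 4 + 3 = 9.
Remaining: 12 − 9 = 3 thirty-second notes, which is a dotted sixteenth note.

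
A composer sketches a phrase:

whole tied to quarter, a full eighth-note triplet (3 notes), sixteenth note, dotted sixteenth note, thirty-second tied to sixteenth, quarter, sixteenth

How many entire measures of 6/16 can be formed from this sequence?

5

One bar of 6/16 = 12 thirty-second notes.
Convert each value to thirty-second notes: whole tied to quarter (whole + quarter) = 40; a full eighth-note triplet (3 notes) (three triplet eighths span one quarter) = 8; sixteenth note = 2; dotted sixteenth note = 3; thirty-second tied to sixteenth (thirty-second + sixteenth) = 3; quarter = 8; sixteenth = 2.
Altogether 40 + 8 + 2 + 3 + 3 + 8 + 2 = 66.
66 ÷ 12 = 5 complete bars with 6 left over.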